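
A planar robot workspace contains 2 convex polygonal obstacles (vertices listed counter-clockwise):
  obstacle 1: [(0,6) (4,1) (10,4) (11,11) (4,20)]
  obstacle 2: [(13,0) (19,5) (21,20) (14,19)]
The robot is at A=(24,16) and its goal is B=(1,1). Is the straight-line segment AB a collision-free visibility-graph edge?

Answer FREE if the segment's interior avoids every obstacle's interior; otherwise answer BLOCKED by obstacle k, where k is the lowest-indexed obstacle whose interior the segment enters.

BLOCKED by obstacle 1

Obstacle 1 [(0,6) (4,1) (10,4) (11,11) (4,20)]:
  edge (0,6)–(4,1): crosses AB
  edge (4,1)–(10,4): clear
  edge (10,4)–(11,11): crosses AB
  edge (11,11)–(4,20): clear
  edge (4,20)–(0,6): clear
  → BLOCKED
Obstacle 2 [(13,0) (19,5) (21,20) (14,19)]:
  edge (13,0)–(19,5): clear
  edge (19,5)–(21,20): crosses AB
  edge (21,20)–(14,19): clear
  edge (14,19)–(13,0): crosses AB
  → BLOCKED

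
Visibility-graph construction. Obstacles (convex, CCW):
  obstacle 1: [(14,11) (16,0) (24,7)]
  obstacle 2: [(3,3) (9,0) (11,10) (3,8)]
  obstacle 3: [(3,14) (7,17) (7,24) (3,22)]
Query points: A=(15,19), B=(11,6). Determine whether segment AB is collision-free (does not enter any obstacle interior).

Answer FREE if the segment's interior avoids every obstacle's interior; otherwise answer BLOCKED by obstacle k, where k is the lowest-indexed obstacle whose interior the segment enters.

Obstacle 1 [(14,11) (16,0) (24,7)]:
  edge (14,11)–(16,0): clear
  edge (16,0)–(24,7): clear
  edge (24,7)–(14,11): clear
  midpoint (13,25/2) outside
  → clear
Obstacle 2 [(3,3) (9,0) (11,10) (3,8)]:
  edge (3,3)–(9,0): clear
  edge (9,0)–(11,10): clear
  edge (11,10)–(3,8): clear
  edge (3,8)–(3,3): clear
  midpoint (13,25/2) outside
  → clear
Obstacle 3 [(3,14) (7,17) (7,24) (3,22)]:
  edge (3,14)–(7,17): clear
  edge (7,17)–(7,24): clear
  edge (7,24)–(3,22): clear
  edge (3,22)–(3,14): clear
  midpoint (13,25/2) outside
  → clear

FREE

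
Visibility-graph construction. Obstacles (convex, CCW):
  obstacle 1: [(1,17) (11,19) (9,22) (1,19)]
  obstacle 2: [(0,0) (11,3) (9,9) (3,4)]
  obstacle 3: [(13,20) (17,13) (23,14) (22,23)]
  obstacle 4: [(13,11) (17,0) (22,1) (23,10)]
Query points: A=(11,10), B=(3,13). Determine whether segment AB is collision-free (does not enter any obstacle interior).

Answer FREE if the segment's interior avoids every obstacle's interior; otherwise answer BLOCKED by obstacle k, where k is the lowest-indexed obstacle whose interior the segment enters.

FREE

Obstacle 1 [(1,17) (11,19) (9,22) (1,19)]:
  edge (1,17)–(11,19): clear
  edge (11,19)–(9,22): clear
  edge (9,22)–(1,19): clear
  edge (1,19)–(1,17): clear
  midpoint (7,23/2) outside
  → clear
Obstacle 2 [(0,0) (11,3) (9,9) (3,4)]:
  edge (0,0)–(11,3): clear
  edge (11,3)–(9,9): clear
  edge (9,9)–(3,4): clear
  edge (3,4)–(0,0): clear
  midpoint (7,23/2) outside
  → clear
Obstacle 3 [(13,20) (17,13) (23,14) (22,23)]:
  edge (13,20)–(17,13): clear
  edge (17,13)–(23,14): clear
  edge (23,14)–(22,23): clear
  edge (22,23)–(13,20): clear
  midpoint (7,23/2) outside
  → clear
Obstacle 4 [(13,11) (17,0) (22,1) (23,10)]:
  edge (13,11)–(17,0): clear
  edge (17,0)–(22,1): clear
  edge (22,1)–(23,10): clear
  edge (23,10)–(13,11): clear
  midpoint (7,23/2) outside
  → clear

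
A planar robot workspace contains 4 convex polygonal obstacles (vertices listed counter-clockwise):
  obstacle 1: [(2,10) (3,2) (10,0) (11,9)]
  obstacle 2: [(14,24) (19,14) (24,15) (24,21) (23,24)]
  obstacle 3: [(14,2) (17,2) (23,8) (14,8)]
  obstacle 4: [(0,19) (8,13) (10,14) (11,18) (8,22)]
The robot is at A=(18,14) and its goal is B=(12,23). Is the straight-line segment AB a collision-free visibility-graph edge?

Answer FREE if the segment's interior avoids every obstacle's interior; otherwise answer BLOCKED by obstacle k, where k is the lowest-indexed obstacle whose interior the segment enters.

Obstacle 1 [(2,10) (3,2) (10,0) (11,9)]:
  edge (2,10)–(3,2): clear
  edge (3,2)–(10,0): clear
  edge (10,0)–(11,9): clear
  edge (11,9)–(2,10): clear
  midpoint (15,37/2) outside
  → clear
Obstacle 2 [(14,24) (19,14) (24,15) (24,21) (23,24)]:
  edge (14,24)–(19,14): clear
  edge (19,14)–(24,15): clear
  edge (24,15)–(24,21): clear
  edge (24,21)–(23,24): clear
  edge (23,24)–(14,24): clear
  midpoint (15,37/2) outside
  → clear
Obstacle 3 [(14,2) (17,2) (23,8) (14,8)]:
  edge (14,2)–(17,2): clear
  edge (17,2)–(23,8): clear
  edge (23,8)–(14,8): clear
  edge (14,8)–(14,2): clear
  midpoint (15,37/2) outside
  → clear
Obstacle 4 [(0,19) (8,13) (10,14) (11,18) (8,22)]:
  edge (0,19)–(8,13): clear
  edge (8,13)–(10,14): clear
  edge (10,14)–(11,18): clear
  edge (11,18)–(8,22): clear
  edge (8,22)–(0,19): clear
  midpoint (15,37/2) outside
  → clear

FREE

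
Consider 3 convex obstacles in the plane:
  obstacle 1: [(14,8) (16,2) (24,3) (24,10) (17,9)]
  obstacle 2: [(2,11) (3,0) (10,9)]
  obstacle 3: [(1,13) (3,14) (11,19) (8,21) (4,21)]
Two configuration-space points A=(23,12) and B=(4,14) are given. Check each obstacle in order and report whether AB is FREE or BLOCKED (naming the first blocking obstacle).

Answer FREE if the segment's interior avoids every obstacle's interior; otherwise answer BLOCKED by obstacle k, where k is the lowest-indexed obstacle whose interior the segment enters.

FREE

Obstacle 1 [(14,8) (16,2) (24,3) (24,10) (17,9)]:
  edge (14,8)–(16,2): clear
  edge (16,2)–(24,3): clear
  edge (24,3)–(24,10): clear
  edge (24,10)–(17,9): clear
  edge (17,9)–(14,8): clear
  midpoint (27/2,13) outside
  → clear
Obstacle 2 [(2,11) (3,0) (10,9)]:
  edge (2,11)–(3,0): clear
  edge (3,0)–(10,9): clear
  edge (10,9)–(2,11): clear
  midpoint (27/2,13) outside
  → clear
Obstacle 3 [(1,13) (3,14) (11,19) (8,21) (4,21)]:
  edge (1,13)–(3,14): clear
  edge (3,14)–(11,19): clear
  edge (11,19)–(8,21): clear
  edge (8,21)–(4,21): clear
  edge (4,21)–(1,13): clear
  midpoint (27/2,13) outside
  → clear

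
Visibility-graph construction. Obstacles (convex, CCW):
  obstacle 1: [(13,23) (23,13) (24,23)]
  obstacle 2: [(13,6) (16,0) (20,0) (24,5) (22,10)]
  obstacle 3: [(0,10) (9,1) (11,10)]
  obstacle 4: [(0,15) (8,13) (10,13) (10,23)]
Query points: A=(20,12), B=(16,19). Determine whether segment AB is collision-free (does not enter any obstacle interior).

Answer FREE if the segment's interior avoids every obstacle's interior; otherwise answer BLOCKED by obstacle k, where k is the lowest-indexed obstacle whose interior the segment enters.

Obstacle 1 [(13,23) (23,13) (24,23)]:
  edge (13,23)–(23,13): clear
  edge (23,13)–(24,23): clear
  edge (24,23)–(13,23): clear
  midpoint (18,31/2) outside
  → clear
Obstacle 2 [(13,6) (16,0) (20,0) (24,5) (22,10)]:
  edge (13,6)–(16,0): clear
  edge (16,0)–(20,0): clear
  edge (20,0)–(24,5): clear
  edge (24,5)–(22,10): clear
  edge (22,10)–(13,6): clear
  midpoint (18,31/2) outside
  → clear
Obstacle 3 [(0,10) (9,1) (11,10)]:
  edge (0,10)–(9,1): clear
  edge (9,1)–(11,10): clear
  edge (11,10)–(0,10): clear
  midpoint (18,31/2) outside
  → clear
Obstacle 4 [(0,15) (8,13) (10,13) (10,23)]:
  edge (0,15)–(8,13): clear
  edge (8,13)–(10,13): clear
  edge (10,13)–(10,23): clear
  edge (10,23)–(0,15): clear
  midpoint (18,31/2) outside
  → clear

FREE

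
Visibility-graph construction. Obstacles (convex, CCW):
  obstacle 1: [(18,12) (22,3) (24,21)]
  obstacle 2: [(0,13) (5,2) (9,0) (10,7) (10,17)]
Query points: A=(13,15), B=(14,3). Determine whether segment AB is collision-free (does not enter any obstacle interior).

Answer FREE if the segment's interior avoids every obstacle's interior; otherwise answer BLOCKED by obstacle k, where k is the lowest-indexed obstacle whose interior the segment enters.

Obstacle 1 [(18,12) (22,3) (24,21)]:
  edge (18,12)–(22,3): clear
  edge (22,3)–(24,21): clear
  edge (24,21)–(18,12): clear
  midpoint (27/2,9) outside
  → clear
Obstacle 2 [(0,13) (5,2) (9,0) (10,7) (10,17)]:
  edge (0,13)–(5,2): clear
  edge (5,2)–(9,0): clear
  edge (9,0)–(10,7): clear
  edge (10,7)–(10,17): clear
  edge (10,17)–(0,13): clear
  midpoint (27/2,9) outside
  → clear

FREE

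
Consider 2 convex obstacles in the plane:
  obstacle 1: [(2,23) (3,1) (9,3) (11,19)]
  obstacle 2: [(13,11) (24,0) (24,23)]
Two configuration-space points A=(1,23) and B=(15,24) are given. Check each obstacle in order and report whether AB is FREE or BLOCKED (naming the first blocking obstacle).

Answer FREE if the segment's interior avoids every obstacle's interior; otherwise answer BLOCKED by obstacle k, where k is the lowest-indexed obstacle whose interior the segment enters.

Obstacle 1 [(2,23) (3,1) (9,3) (11,19)]:
  edge (2,23)–(3,1): clear
  edge (3,1)–(9,3): clear
  edge (9,3)–(11,19): clear
  edge (11,19)–(2,23): clear
  midpoint (8,47/2) outside
  → clear
Obstacle 2 [(13,11) (24,0) (24,23)]:
  edge (13,11)–(24,0): clear
  edge (24,0)–(24,23): clear
  edge (24,23)–(13,11): clear
  midpoint (8,47/2) outside
  → clear

FREE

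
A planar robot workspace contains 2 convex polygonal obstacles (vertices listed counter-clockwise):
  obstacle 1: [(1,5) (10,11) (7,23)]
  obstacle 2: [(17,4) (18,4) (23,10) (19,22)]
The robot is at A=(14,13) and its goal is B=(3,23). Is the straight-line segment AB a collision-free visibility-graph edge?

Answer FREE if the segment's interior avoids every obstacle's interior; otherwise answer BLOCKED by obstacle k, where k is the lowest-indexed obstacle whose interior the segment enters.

BLOCKED by obstacle 1

Obstacle 1 [(1,5) (10,11) (7,23)]:
  edge (1,5)–(10,11): clear
  edge (10,11)–(7,23): crosses AB
  edge (7,23)–(1,5): crosses AB
  → BLOCKED
Obstacle 2 [(17,4) (18,4) (23,10) (19,22)]:
  edge (17,4)–(18,4): clear
  edge (18,4)–(23,10): clear
  edge (23,10)–(19,22): clear
  edge (19,22)–(17,4): clear
  midpoint (17/2,18) outside
  → clear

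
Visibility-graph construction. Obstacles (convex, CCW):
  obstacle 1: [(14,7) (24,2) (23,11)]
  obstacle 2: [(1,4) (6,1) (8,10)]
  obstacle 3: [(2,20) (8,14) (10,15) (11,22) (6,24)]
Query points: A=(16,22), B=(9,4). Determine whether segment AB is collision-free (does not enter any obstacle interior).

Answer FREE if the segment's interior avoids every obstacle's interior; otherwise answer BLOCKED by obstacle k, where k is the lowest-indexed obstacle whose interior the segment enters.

Obstacle 1 [(14,7) (24,2) (23,11)]:
  edge (14,7)–(24,2): clear
  edge (24,2)–(23,11): clear
  edge (23,11)–(14,7): clear
  midpoint (25/2,13) outside
  → clear
Obstacle 2 [(1,4) (6,1) (8,10)]:
  edge (1,4)–(6,1): clear
  edge (6,1)–(8,10): clear
  edge (8,10)–(1,4): clear
  midpoint (25/2,13) outside
  → clear
Obstacle 3 [(2,20) (8,14) (10,15) (11,22) (6,24)]:
  edge (2,20)–(8,14): clear
  edge (8,14)–(10,15): clear
  edge (10,15)–(11,22): clear
  edge (11,22)–(6,24): clear
  edge (6,24)–(2,20): clear
  midpoint (25/2,13) outside
  → clear

FREE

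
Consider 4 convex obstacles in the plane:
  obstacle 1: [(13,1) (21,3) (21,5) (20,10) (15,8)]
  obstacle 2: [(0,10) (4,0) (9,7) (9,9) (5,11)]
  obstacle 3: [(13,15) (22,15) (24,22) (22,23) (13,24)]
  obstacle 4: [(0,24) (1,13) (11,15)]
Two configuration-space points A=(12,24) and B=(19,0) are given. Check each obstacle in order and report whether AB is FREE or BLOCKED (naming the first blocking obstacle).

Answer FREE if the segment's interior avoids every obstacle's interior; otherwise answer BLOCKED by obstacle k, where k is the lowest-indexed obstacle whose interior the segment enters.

Obstacle 1 [(13,1) (21,3) (21,5) (20,10) (15,8)]:
  edge (13,1)–(21,3): crosses AB
  edge (21,3)–(21,5): clear
  edge (21,5)–(20,10): clear
  edge (20,10)–(15,8): crosses AB
  edge (15,8)–(13,1): clear
  → BLOCKED
Obstacle 2 [(0,10) (4,0) (9,7) (9,9) (5,11)]:
  edge (0,10)–(4,0): clear
  edge (4,0)–(9,7): clear
  edge (9,7)–(9,9): clear
  edge (9,9)–(5,11): clear
  edge (5,11)–(0,10): clear
  midpoint (31/2,12) outside
  → clear
Obstacle 3 [(13,15) (22,15) (24,22) (22,23) (13,24)]:
  edge (13,15)–(22,15): crosses AB
  edge (22,15)–(24,22): clear
  edge (24,22)–(22,23): clear
  edge (22,23)–(13,24): clear
  edge (13,24)–(13,15): crosses AB
  → BLOCKED
Obstacle 4 [(0,24) (1,13) (11,15)]:
  edge (0,24)–(1,13): clear
  edge (1,13)–(11,15): clear
  edge (11,15)–(0,24): clear
  midpoint (31/2,12) outside
  → clear

BLOCKED by obstacle 1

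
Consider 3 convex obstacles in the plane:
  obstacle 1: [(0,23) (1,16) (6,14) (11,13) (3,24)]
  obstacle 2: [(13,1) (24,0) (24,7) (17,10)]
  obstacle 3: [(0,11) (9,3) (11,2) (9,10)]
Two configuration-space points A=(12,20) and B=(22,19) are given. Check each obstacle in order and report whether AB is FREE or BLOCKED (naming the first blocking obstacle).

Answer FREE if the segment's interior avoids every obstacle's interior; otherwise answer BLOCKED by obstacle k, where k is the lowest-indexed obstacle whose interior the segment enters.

FREE

Obstacle 1 [(0,23) (1,16) (6,14) (11,13) (3,24)]:
  edge (0,23)–(1,16): clear
  edge (1,16)–(6,14): clear
  edge (6,14)–(11,13): clear
  edge (11,13)–(3,24): clear
  edge (3,24)–(0,23): clear
  midpoint (17,39/2) outside
  → clear
Obstacle 2 [(13,1) (24,0) (24,7) (17,10)]:
  edge (13,1)–(24,0): clear
  edge (24,0)–(24,7): clear
  edge (24,7)–(17,10): clear
  edge (17,10)–(13,1): clear
  midpoint (17,39/2) outside
  → clear
Obstacle 3 [(0,11) (9,3) (11,2) (9,10)]:
  edge (0,11)–(9,3): clear
  edge (9,3)–(11,2): clear
  edge (11,2)–(9,10): clear
  edge (9,10)–(0,11): clear
  midpoint (17,39/2) outside
  → clear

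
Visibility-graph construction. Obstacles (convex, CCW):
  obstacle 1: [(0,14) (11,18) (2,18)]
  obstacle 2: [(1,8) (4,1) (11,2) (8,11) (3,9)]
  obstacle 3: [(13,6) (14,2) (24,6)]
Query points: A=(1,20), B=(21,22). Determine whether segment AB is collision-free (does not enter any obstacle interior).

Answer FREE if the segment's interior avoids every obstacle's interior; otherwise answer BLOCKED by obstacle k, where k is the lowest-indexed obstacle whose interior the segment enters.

Obstacle 1 [(0,14) (11,18) (2,18)]:
  edge (0,14)–(11,18): clear
  edge (11,18)–(2,18): clear
  edge (2,18)–(0,14): clear
  midpoint (11,21) outside
  → clear
Obstacle 2 [(1,8) (4,1) (11,2) (8,11) (3,9)]:
  edge (1,8)–(4,1): clear
  edge (4,1)–(11,2): clear
  edge (11,2)–(8,11): clear
  edge (8,11)–(3,9): clear
  edge (3,9)–(1,8): clear
  midpoint (11,21) outside
  → clear
Obstacle 3 [(13,6) (14,2) (24,6)]:
  edge (13,6)–(14,2): clear
  edge (14,2)–(24,6): clear
  edge (24,6)–(13,6): clear
  midpoint (11,21) outside
  → clear

FREE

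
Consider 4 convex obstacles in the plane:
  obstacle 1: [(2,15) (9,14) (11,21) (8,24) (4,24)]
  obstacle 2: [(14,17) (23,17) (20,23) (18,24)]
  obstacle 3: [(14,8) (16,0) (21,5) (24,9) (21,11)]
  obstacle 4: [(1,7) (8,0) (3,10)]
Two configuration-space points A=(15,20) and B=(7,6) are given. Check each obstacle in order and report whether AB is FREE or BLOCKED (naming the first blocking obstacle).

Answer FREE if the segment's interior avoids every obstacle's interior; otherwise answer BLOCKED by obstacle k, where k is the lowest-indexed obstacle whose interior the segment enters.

FREE

Obstacle 1 [(2,15) (9,14) (11,21) (8,24) (4,24)]:
  edge (2,15)–(9,14): clear
  edge (9,14)–(11,21): clear
  edge (11,21)–(8,24): clear
  edge (8,24)–(4,24): clear
  edge (4,24)–(2,15): clear
  midpoint (11,13) outside
  → clear
Obstacle 2 [(14,17) (23,17) (20,23) (18,24)]:
  edge (14,17)–(23,17): clear
  edge (23,17)–(20,23): clear
  edge (20,23)–(18,24): clear
  edge (18,24)–(14,17): clear
  midpoint (11,13) outside
  → clear
Obstacle 3 [(14,8) (16,0) (21,5) (24,9) (21,11)]:
  edge (14,8)–(16,0): clear
  edge (16,0)–(21,5): clear
  edge (21,5)–(24,9): clear
  edge (24,9)–(21,11): clear
  edge (21,11)–(14,8): clear
  midpoint (11,13) outside
  → clear
Obstacle 4 [(1,7) (8,0) (3,10)]:
  edge (1,7)–(8,0): clear
  edge (8,0)–(3,10): clear
  edge (3,10)–(1,7): clear
  midpoint (11,13) outside
  → clear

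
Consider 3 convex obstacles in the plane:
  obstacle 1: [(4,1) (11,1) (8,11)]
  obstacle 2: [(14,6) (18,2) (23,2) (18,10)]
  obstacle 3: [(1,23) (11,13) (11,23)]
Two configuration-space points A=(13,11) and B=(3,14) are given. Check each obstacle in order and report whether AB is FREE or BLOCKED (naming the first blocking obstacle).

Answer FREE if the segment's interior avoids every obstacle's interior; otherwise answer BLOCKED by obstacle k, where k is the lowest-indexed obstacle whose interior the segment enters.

FREE

Obstacle 1 [(4,1) (11,1) (8,11)]:
  edge (4,1)–(11,1): clear
  edge (11,1)–(8,11): clear
  edge (8,11)–(4,1): clear
  midpoint (8,25/2) outside
  → clear
Obstacle 2 [(14,6) (18,2) (23,2) (18,10)]:
  edge (14,6)–(18,2): clear
  edge (18,2)–(23,2): clear
  edge (23,2)–(18,10): clear
  edge (18,10)–(14,6): clear
  midpoint (8,25/2) outside
  → clear
Obstacle 3 [(1,23) (11,13) (11,23)]:
  edge (1,23)–(11,13): clear
  edge (11,13)–(11,23): clear
  edge (11,23)–(1,23): clear
  midpoint (8,25/2) outside
  → clear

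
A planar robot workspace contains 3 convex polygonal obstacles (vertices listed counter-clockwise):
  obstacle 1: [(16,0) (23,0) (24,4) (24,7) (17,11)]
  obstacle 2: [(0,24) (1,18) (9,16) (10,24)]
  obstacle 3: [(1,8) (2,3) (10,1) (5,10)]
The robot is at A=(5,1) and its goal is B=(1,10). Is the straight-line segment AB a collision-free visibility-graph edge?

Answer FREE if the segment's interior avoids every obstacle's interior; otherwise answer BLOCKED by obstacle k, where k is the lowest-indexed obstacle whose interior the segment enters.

BLOCKED by obstacle 3

Obstacle 1 [(16,0) (23,0) (24,4) (24,7) (17,11)]:
  edge (16,0)–(23,0): clear
  edge (23,0)–(24,4): clear
  edge (24,4)–(24,7): clear
  edge (24,7)–(17,11): clear
  edge (17,11)–(16,0): clear
  midpoint (3,11/2) outside
  → clear
Obstacle 2 [(0,24) (1,18) (9,16) (10,24)]:
  edge (0,24)–(1,18): clear
  edge (1,18)–(9,16): clear
  edge (9,16)–(10,24): clear
  edge (10,24)–(0,24): clear
  midpoint (3,11/2) outside
  → clear
Obstacle 3 [(1,8) (2,3) (10,1) (5,10)]:
  edge (1,8)–(2,3): clear
  edge (2,3)–(10,1): crosses AB
  edge (10,1)–(5,10): clear
  edge (5,10)–(1,8): crosses AB
  → BLOCKED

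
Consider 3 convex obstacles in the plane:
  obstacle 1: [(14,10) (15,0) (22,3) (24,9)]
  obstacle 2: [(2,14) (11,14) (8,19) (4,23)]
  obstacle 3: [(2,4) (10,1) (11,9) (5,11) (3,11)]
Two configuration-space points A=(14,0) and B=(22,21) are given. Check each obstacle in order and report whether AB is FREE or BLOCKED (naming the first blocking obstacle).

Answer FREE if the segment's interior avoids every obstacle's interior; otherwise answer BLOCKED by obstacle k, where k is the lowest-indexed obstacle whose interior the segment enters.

Obstacle 1 [(14,10) (15,0) (22,3) (24,9)]:
  edge (14,10)–(15,0): crosses AB
  edge (15,0)–(22,3): clear
  edge (22,3)–(24,9): clear
  edge (24,9)–(14,10): crosses AB
  → BLOCKED
Obstacle 2 [(2,14) (11,14) (8,19) (4,23)]:
  edge (2,14)–(11,14): clear
  edge (11,14)–(8,19): clear
  edge (8,19)–(4,23): clear
  edge (4,23)–(2,14): clear
  midpoint (18,21/2) outside
  → clear
Obstacle 3 [(2,4) (10,1) (11,9) (5,11) (3,11)]:
  edge (2,4)–(10,1): clear
  edge (10,1)–(11,9): clear
  edge (11,9)–(5,11): clear
  edge (5,11)–(3,11): clear
  edge (3,11)–(2,4): clear
  midpoint (18,21/2) outside
  → clear

BLOCKED by obstacle 1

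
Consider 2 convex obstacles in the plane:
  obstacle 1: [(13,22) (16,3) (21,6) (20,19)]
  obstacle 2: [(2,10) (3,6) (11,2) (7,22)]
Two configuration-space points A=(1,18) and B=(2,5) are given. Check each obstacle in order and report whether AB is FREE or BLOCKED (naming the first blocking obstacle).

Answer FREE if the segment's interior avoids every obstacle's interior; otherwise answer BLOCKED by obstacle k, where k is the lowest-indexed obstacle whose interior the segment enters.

FREE

Obstacle 1 [(13,22) (16,3) (21,6) (20,19)]:
  edge (13,22)–(16,3): clear
  edge (16,3)–(21,6): clear
  edge (21,6)–(20,19): clear
  edge (20,19)–(13,22): clear
  midpoint (3/2,23/2) outside
  → clear
Obstacle 2 [(2,10) (3,6) (11,2) (7,22)]:
  edge (2,10)–(3,6): clear
  edge (3,6)–(11,2): clear
  edge (11,2)–(7,22): clear
  edge (7,22)–(2,10): clear
  midpoint (3/2,23/2) outside
  → clear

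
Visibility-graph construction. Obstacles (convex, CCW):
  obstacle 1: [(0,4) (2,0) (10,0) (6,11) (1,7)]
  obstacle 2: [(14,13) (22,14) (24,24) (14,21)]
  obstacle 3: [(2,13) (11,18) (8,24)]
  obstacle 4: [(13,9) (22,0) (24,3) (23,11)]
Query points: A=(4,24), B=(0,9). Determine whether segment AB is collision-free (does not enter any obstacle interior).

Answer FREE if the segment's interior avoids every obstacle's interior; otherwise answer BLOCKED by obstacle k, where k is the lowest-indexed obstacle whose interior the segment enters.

FREE

Obstacle 1 [(0,4) (2,0) (10,0) (6,11) (1,7)]:
  edge (0,4)–(2,0): clear
  edge (2,0)–(10,0): clear
  edge (10,0)–(6,11): clear
  edge (6,11)–(1,7): clear
  edge (1,7)–(0,4): clear
  midpoint (2,33/2) outside
  → clear
Obstacle 2 [(14,13) (22,14) (24,24) (14,21)]:
  edge (14,13)–(22,14): clear
  edge (22,14)–(24,24): clear
  edge (24,24)–(14,21): clear
  edge (14,21)–(14,13): clear
  midpoint (2,33/2) outside
  → clear
Obstacle 3 [(2,13) (11,18) (8,24)]:
  edge (2,13)–(11,18): clear
  edge (11,18)–(8,24): clear
  edge (8,24)–(2,13): clear
  midpoint (2,33/2) outside
  → clear
Obstacle 4 [(13,9) (22,0) (24,3) (23,11)]:
  edge (13,9)–(22,0): clear
  edge (22,0)–(24,3): clear
  edge (24,3)–(23,11): clear
  edge (23,11)–(13,9): clear
  midpoint (2,33/2) outside
  → clear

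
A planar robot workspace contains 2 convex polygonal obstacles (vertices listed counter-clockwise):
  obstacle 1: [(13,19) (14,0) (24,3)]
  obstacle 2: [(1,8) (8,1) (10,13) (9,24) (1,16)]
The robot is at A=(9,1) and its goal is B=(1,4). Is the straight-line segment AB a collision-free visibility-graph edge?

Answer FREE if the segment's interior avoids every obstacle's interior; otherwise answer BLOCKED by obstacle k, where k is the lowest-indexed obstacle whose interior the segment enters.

Obstacle 1 [(13,19) (14,0) (24,3)]:
  edge (13,19)–(14,0): clear
  edge (14,0)–(24,3): clear
  edge (24,3)–(13,19): clear
  midpoint (5,5/2) outside
  → clear
Obstacle 2 [(1,8) (8,1) (10,13) (9,24) (1,16)]:
  edge (1,8)–(8,1): crosses AB
  edge (8,1)–(10,13): crosses AB
  edge (10,13)–(9,24): clear
  edge (9,24)–(1,16): clear
  edge (1,16)–(1,8): clear
  → BLOCKED

BLOCKED by obstacle 2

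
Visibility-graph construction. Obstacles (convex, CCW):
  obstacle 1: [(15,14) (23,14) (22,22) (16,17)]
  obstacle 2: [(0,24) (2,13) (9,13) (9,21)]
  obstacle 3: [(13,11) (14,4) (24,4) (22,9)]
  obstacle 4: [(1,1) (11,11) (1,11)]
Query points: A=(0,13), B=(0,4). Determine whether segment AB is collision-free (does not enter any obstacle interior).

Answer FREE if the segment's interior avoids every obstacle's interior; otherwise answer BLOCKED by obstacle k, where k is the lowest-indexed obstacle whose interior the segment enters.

FREE

Obstacle 1 [(15,14) (23,14) (22,22) (16,17)]:
  edge (15,14)–(23,14): clear
  edge (23,14)–(22,22): clear
  edge (22,22)–(16,17): clear
  edge (16,17)–(15,14): clear
  midpoint (0,17/2) outside
  → clear
Obstacle 2 [(0,24) (2,13) (9,13) (9,21)]:
  edge (0,24)–(2,13): clear
  edge (2,13)–(9,13): clear
  edge (9,13)–(9,21): clear
  edge (9,21)–(0,24): clear
  midpoint (0,17/2) outside
  → clear
Obstacle 3 [(13,11) (14,4) (24,4) (22,9)]:
  edge (13,11)–(14,4): clear
  edge (14,4)–(24,4): clear
  edge (24,4)–(22,9): clear
  edge (22,9)–(13,11): clear
  midpoint (0,17/2) outside
  → clear
Obstacle 4 [(1,1) (11,11) (1,11)]:
  edge (1,1)–(11,11): clear
  edge (11,11)–(1,11): clear
  edge (1,11)–(1,1): clear
  midpoint (0,17/2) outside
  → clear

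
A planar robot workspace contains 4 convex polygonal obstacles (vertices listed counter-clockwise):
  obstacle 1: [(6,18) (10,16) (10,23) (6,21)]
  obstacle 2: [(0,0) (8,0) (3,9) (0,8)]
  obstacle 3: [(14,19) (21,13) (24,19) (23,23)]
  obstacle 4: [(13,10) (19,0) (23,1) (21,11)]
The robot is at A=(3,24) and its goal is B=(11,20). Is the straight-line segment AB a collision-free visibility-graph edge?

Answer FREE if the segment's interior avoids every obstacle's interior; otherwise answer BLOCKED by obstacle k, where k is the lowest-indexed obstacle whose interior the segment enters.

BLOCKED by obstacle 1

Obstacle 1 [(6,18) (10,16) (10,23) (6,21)]:
  edge (6,18)–(10,16): clear
  edge (10,16)–(10,23): crosses AB
  edge (10,23)–(6,21): crosses AB
  edge (6,21)–(6,18): clear
  → BLOCKED
Obstacle 2 [(0,0) (8,0) (3,9) (0,8)]:
  edge (0,0)–(8,0): clear
  edge (8,0)–(3,9): clear
  edge (3,9)–(0,8): clear
  edge (0,8)–(0,0): clear
  midpoint (7,22) outside
  → clear
Obstacle 3 [(14,19) (21,13) (24,19) (23,23)]:
  edge (14,19)–(21,13): clear
  edge (21,13)–(24,19): clear
  edge (24,19)–(23,23): clear
  edge (23,23)–(14,19): clear
  midpoint (7,22) outside
  → clear
Obstacle 4 [(13,10) (19,0) (23,1) (21,11)]:
  edge (13,10)–(19,0): clear
  edge (19,0)–(23,1): clear
  edge (23,1)–(21,11): clear
  edge (21,11)–(13,10): clear
  midpoint (7,22) outside
  → clear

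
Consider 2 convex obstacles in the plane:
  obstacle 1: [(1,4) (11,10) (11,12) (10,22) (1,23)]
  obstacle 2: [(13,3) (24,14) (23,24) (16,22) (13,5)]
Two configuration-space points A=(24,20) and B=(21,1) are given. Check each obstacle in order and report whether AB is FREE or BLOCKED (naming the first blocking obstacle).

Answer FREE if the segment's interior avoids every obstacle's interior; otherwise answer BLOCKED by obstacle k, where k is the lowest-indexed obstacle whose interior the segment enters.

Obstacle 1 [(1,4) (11,10) (11,12) (10,22) (1,23)]:
  edge (1,4)–(11,10): clear
  edge (11,10)–(11,12): clear
  edge (11,12)–(10,22): clear
  edge (10,22)–(1,23): clear
  edge (1,23)–(1,4): clear
  midpoint (45/2,21/2) outside
  → clear
Obstacle 2 [(13,3) (24,14) (23,24) (16,22) (13,5)]:
  edge (13,3)–(24,14): crosses AB
  edge (24,14)–(23,24): crosses AB
  edge (23,24)–(16,22): clear
  edge (16,22)–(13,5): clear
  edge (13,5)–(13,3): clear
  → BLOCKED

BLOCKED by obstacle 2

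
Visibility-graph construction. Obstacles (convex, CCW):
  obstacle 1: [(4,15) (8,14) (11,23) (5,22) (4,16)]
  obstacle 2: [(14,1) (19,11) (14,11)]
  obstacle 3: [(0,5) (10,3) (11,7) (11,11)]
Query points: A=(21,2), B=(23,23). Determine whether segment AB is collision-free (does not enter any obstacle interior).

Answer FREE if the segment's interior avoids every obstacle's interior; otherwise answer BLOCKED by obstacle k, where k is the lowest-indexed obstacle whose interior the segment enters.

FREE

Obstacle 1 [(4,15) (8,14) (11,23) (5,22) (4,16)]:
  edge (4,15)–(8,14): clear
  edge (8,14)–(11,23): clear
  edge (11,23)–(5,22): clear
  edge (5,22)–(4,16): clear
  edge (4,16)–(4,15): clear
  midpoint (22,25/2) outside
  → clear
Obstacle 2 [(14,1) (19,11) (14,11)]:
  edge (14,1)–(19,11): clear
  edge (19,11)–(14,11): clear
  edge (14,11)–(14,1): clear
  midpoint (22,25/2) outside
  → clear
Obstacle 3 [(0,5) (10,3) (11,7) (11,11)]:
  edge (0,5)–(10,3): clear
  edge (10,3)–(11,7): clear
  edge (11,7)–(11,11): clear
  edge (11,11)–(0,5): clear
  midpoint (22,25/2) outside
  → clear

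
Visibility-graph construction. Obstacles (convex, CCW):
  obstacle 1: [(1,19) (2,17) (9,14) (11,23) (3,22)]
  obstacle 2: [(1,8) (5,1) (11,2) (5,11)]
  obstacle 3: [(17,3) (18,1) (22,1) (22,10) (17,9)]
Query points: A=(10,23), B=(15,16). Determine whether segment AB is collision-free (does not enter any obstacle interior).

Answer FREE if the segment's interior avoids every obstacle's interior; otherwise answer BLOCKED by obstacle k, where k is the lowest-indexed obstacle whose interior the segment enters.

BLOCKED by obstacle 1

Obstacle 1 [(1,19) (2,17) (9,14) (11,23) (3,22)]:
  edge (1,19)–(2,17): clear
  edge (2,17)–(9,14): clear
  edge (9,14)–(11,23): crosses AB
  edge (11,23)–(3,22): crosses AB
  edge (3,22)–(1,19): clear
  → BLOCKED
Obstacle 2 [(1,8) (5,1) (11,2) (5,11)]:
  edge (1,8)–(5,1): clear
  edge (5,1)–(11,2): clear
  edge (11,2)–(5,11): clear
  edge (5,11)–(1,8): clear
  midpoint (25/2,39/2) outside
  → clear
Obstacle 3 [(17,3) (18,1) (22,1) (22,10) (17,9)]:
  edge (17,3)–(18,1): clear
  edge (18,1)–(22,1): clear
  edge (22,1)–(22,10): clear
  edge (22,10)–(17,9): clear
  edge (17,9)–(17,3): clear
  midpoint (25/2,39/2) outside
  → clear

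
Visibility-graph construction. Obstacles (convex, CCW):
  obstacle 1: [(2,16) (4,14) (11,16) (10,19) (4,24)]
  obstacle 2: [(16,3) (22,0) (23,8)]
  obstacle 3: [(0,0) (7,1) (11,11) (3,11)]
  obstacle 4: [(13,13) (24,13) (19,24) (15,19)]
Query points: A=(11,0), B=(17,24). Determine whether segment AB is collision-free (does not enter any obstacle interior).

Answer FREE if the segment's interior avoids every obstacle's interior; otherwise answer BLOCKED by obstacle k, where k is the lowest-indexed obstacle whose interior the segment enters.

Obstacle 1 [(2,16) (4,14) (11,16) (10,19) (4,24)]:
  edge (2,16)–(4,14): clear
  edge (4,14)–(11,16): clear
  edge (11,16)–(10,19): clear
  edge (10,19)–(4,24): clear
  edge (4,24)–(2,16): clear
  midpoint (14,12) outside
  → clear
Obstacle 2 [(16,3) (22,0) (23,8)]:
  edge (16,3)–(22,0): clear
  edge (22,0)–(23,8): clear
  edge (23,8)–(16,3): clear
  midpoint (14,12) outside
  → clear
Obstacle 3 [(0,0) (7,1) (11,11) (3,11)]:
  edge (0,0)–(7,1): clear
  edge (7,1)–(11,11): clear
  edge (11,11)–(3,11): clear
  edge (3,11)–(0,0): clear
  midpoint (14,12) outside
  → clear
Obstacle 4 [(13,13) (24,13) (19,24) (15,19)]:
  edge (13,13)–(24,13): crosses AB
  edge (24,13)–(19,24): clear
  edge (19,24)–(15,19): crosses AB
  edge (15,19)–(13,13): clear
  → BLOCKED

BLOCKED by obstacle 4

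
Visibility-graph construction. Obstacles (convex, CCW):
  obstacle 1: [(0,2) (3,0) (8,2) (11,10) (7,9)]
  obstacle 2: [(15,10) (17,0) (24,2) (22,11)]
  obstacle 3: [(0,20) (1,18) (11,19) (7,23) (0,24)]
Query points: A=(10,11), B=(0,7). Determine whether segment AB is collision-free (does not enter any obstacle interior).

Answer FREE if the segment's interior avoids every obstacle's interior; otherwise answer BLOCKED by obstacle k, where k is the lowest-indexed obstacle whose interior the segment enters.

Obstacle 1 [(0,2) (3,0) (8,2) (11,10) (7,9)]:
  edge (0,2)–(3,0): clear
  edge (3,0)–(8,2): clear
  edge (8,2)–(11,10): clear
  edge (11,10)–(7,9): clear
  edge (7,9)–(0,2): clear
  midpoint (5,9) outside
  → clear
Obstacle 2 [(15,10) (17,0) (24,2) (22,11)]:
  edge (15,10)–(17,0): clear
  edge (17,0)–(24,2): clear
  edge (24,2)–(22,11): clear
  edge (22,11)–(15,10): clear
  midpoint (5,9) outside
  → clear
Obstacle 3 [(0,20) (1,18) (11,19) (7,23) (0,24)]:
  edge (0,20)–(1,18): clear
  edge (1,18)–(11,19): clear
  edge (11,19)–(7,23): clear
  edge (7,23)–(0,24): clear
  edge (0,24)–(0,20): clear
  midpoint (5,9) outside
  → clear

FREE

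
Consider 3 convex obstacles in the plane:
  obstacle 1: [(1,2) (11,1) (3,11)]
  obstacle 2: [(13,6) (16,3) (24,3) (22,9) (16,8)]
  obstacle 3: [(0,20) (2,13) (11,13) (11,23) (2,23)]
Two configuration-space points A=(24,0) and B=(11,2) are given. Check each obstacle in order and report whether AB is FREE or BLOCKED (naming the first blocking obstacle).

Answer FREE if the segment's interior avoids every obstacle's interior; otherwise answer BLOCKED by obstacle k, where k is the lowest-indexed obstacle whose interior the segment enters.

Obstacle 1 [(1,2) (11,1) (3,11)]:
  edge (1,2)–(11,1): clear
  edge (11,1)–(3,11): clear
  edge (3,11)–(1,2): clear
  midpoint (35/2,1) outside
  → clear
Obstacle 2 [(13,6) (16,3) (24,3) (22,9) (16,8)]:
  edge (13,6)–(16,3): clear
  edge (16,3)–(24,3): clear
  edge (24,3)–(22,9): clear
  edge (22,9)–(16,8): clear
  edge (16,8)–(13,6): clear
  midpoint (35/2,1) outside
  → clear
Obstacle 3 [(0,20) (2,13) (11,13) (11,23) (2,23)]:
  edge (0,20)–(2,13): clear
  edge (2,13)–(11,13): clear
  edge (11,13)–(11,23): clear
  edge (11,23)–(2,23): clear
  edge (2,23)–(0,20): clear
  midpoint (35/2,1) outside
  → clear

FREE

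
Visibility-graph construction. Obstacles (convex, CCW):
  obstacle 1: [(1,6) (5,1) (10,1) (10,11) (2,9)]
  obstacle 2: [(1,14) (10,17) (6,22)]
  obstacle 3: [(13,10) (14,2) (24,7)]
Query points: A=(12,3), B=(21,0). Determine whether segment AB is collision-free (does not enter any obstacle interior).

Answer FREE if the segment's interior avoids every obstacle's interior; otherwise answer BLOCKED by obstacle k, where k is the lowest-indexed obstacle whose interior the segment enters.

Obstacle 1 [(1,6) (5,1) (10,1) (10,11) (2,9)]:
  edge (1,6)–(5,1): clear
  edge (5,1)–(10,1): clear
  edge (10,1)–(10,11): clear
  edge (10,11)–(2,9): clear
  edge (2,9)–(1,6): clear
  midpoint (33/2,3/2) outside
  → clear
Obstacle 2 [(1,14) (10,17) (6,22)]:
  edge (1,14)–(10,17): clear
  edge (10,17)–(6,22): clear
  edge (6,22)–(1,14): clear
  midpoint (33/2,3/2) outside
  → clear
Obstacle 3 [(13,10) (14,2) (24,7)]:
  edge (13,10)–(14,2): crosses AB
  edge (14,2)–(24,7): crosses AB
  edge (24,7)–(13,10): clear
  → BLOCKED

BLOCKED by obstacle 3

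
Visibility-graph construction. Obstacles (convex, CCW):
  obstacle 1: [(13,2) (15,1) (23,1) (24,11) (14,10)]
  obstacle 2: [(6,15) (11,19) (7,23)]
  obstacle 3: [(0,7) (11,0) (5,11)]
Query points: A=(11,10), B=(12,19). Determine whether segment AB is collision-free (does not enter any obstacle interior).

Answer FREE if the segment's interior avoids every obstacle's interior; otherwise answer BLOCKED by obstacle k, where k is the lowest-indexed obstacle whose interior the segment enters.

FREE

Obstacle 1 [(13,2) (15,1) (23,1) (24,11) (14,10)]:
  edge (13,2)–(15,1): clear
  edge (15,1)–(23,1): clear
  edge (23,1)–(24,11): clear
  edge (24,11)–(14,10): clear
  edge (14,10)–(13,2): clear
  midpoint (23/2,29/2) outside
  → clear
Obstacle 2 [(6,15) (11,19) (7,23)]:
  edge (6,15)–(11,19): clear
  edge (11,19)–(7,23): clear
  edge (7,23)–(6,15): clear
  midpoint (23/2,29/2) outside
  → clear
Obstacle 3 [(0,7) (11,0) (5,11)]:
  edge (0,7)–(11,0): clear
  edge (11,0)–(5,11): clear
  edge (5,11)–(0,7): clear
  midpoint (23/2,29/2) outside
  → clear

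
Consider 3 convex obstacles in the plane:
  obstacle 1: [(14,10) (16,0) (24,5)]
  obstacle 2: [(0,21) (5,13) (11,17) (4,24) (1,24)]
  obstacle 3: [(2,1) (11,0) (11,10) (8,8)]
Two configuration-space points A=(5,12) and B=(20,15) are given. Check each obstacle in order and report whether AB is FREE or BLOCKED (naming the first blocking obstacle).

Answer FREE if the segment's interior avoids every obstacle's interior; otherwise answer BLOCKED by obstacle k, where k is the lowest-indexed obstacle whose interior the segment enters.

Obstacle 1 [(14,10) (16,0) (24,5)]:
  edge (14,10)–(16,0): clear
  edge (16,0)–(24,5): clear
  edge (24,5)–(14,10): clear
  midpoint (25/2,27/2) outside
  → clear
Obstacle 2 [(0,21) (5,13) (11,17) (4,24) (1,24)]:
  edge (0,21)–(5,13): clear
  edge (5,13)–(11,17): clear
  edge (11,17)–(4,24): clear
  edge (4,24)–(1,24): clear
  edge (1,24)–(0,21): clear
  midpoint (25/2,27/2) outside
  → clear
Obstacle 3 [(2,1) (11,0) (11,10) (8,8)]:
  edge (2,1)–(11,0): clear
  edge (11,0)–(11,10): clear
  edge (11,10)–(8,8): clear
  edge (8,8)–(2,1): clear
  midpoint (25/2,27/2) outside
  → clear

FREE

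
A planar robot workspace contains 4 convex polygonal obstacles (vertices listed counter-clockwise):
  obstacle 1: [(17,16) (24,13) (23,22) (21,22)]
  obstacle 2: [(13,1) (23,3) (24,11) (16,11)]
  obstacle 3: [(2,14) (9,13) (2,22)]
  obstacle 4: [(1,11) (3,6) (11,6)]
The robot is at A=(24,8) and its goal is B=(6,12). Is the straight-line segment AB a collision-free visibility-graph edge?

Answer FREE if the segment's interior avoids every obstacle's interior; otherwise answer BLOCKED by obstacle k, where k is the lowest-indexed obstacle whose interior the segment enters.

BLOCKED by obstacle 2

Obstacle 1 [(17,16) (24,13) (23,22) (21,22)]:
  edge (17,16)–(24,13): clear
  edge (24,13)–(23,22): clear
  edge (23,22)–(21,22): clear
  edge (21,22)–(17,16): clear
  midpoint (15,10) outside
  → clear
Obstacle 2 [(13,1) (23,3) (24,11) (16,11)]:
  edge (13,1)–(23,3): clear
  edge (23,3)–(24,11): crosses AB
  edge (24,11)–(16,11): clear
  edge (16,11)–(13,1): crosses AB
  → BLOCKED
Obstacle 3 [(2,14) (9,13) (2,22)]:
  edge (2,14)–(9,13): clear
  edge (9,13)–(2,22): clear
  edge (2,22)–(2,14): clear
  midpoint (15,10) outside
  → clear
Obstacle 4 [(1,11) (3,6) (11,6)]:
  edge (1,11)–(3,6): clear
  edge (3,6)–(11,6): clear
  edge (11,6)–(1,11): clear
  midpoint (15,10) outside
  → clear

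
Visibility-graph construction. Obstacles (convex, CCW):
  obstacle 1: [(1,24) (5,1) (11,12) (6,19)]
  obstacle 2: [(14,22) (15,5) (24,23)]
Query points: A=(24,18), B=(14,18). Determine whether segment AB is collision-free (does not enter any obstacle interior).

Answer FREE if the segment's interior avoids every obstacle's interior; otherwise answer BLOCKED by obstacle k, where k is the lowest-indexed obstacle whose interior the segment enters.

Obstacle 1 [(1,24) (5,1) (11,12) (6,19)]:
  edge (1,24)–(5,1): clear
  edge (5,1)–(11,12): clear
  edge (11,12)–(6,19): clear
  edge (6,19)–(1,24): clear
  midpoint (19,18) outside
  → clear
Obstacle 2 [(14,22) (15,5) (24,23)]:
  edge (14,22)–(15,5): crosses AB
  edge (15,5)–(24,23): crosses AB
  edge (24,23)–(14,22): clear
  → BLOCKED

BLOCKED by obstacle 2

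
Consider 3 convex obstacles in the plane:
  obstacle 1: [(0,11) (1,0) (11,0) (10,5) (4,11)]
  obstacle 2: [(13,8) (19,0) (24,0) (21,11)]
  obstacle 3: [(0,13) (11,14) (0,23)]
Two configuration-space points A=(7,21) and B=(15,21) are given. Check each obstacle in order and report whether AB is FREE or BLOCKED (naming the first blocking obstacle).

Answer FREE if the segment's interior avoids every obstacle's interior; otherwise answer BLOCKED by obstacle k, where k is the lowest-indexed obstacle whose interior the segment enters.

FREE

Obstacle 1 [(0,11) (1,0) (11,0) (10,5) (4,11)]:
  edge (0,11)–(1,0): clear
  edge (1,0)–(11,0): clear
  edge (11,0)–(10,5): clear
  edge (10,5)–(4,11): clear
  edge (4,11)–(0,11): clear
  midpoint (11,21) outside
  → clear
Obstacle 2 [(13,8) (19,0) (24,0) (21,11)]:
  edge (13,8)–(19,0): clear
  edge (19,0)–(24,0): clear
  edge (24,0)–(21,11): clear
  edge (21,11)–(13,8): clear
  midpoint (11,21) outside
  → clear
Obstacle 3 [(0,13) (11,14) (0,23)]:
  edge (0,13)–(11,14): clear
  edge (11,14)–(0,23): clear
  edge (0,23)–(0,13): clear
  midpoint (11,21) outside
  → clear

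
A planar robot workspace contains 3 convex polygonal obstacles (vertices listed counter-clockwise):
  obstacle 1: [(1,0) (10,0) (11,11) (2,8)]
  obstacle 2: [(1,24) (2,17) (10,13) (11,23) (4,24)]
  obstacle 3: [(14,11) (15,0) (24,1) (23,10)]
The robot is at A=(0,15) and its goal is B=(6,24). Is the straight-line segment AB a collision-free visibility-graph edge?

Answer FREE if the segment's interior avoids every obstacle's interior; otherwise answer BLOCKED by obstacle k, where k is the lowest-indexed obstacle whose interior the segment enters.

BLOCKED by obstacle 2

Obstacle 1 [(1,0) (10,0) (11,11) (2,8)]:
  edge (1,0)–(10,0): clear
  edge (10,0)–(11,11): clear
  edge (11,11)–(2,8): clear
  edge (2,8)–(1,0): clear
  midpoint (3,39/2) outside
  → clear
Obstacle 2 [(1,24) (2,17) (10,13) (11,23) (4,24)]:
  edge (1,24)–(2,17): crosses AB
  edge (2,17)–(10,13): clear
  edge (10,13)–(11,23): clear
  edge (11,23)–(4,24): crosses AB
  edge (4,24)–(1,24): clear
  → BLOCKED
Obstacle 3 [(14,11) (15,0) (24,1) (23,10)]:
  edge (14,11)–(15,0): clear
  edge (15,0)–(24,1): clear
  edge (24,1)–(23,10): clear
  edge (23,10)–(14,11): clear
  midpoint (3,39/2) outside
  → clear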